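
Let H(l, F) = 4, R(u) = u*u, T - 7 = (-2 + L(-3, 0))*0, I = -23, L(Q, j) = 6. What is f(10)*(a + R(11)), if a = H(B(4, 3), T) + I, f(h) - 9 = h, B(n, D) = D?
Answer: 1938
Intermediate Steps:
f(h) = 9 + h
T = 7 (T = 7 + (-2 + 6)*0 = 7 + 4*0 = 7 + 0 = 7)
R(u) = u²
a = -19 (a = 4 - 23 = -19)
f(10)*(a + R(11)) = (9 + 10)*(-19 + 11²) = 19*(-19 + 121) = 19*102 = 1938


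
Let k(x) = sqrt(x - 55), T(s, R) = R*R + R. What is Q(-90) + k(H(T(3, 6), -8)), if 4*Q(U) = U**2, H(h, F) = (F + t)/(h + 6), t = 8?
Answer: 2025 + I*sqrt(55) ≈ 2025.0 + 7.4162*I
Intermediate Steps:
T(s, R) = R + R**2 (T(s, R) = R**2 + R = R + R**2)
H(h, F) = (8 + F)/(6 + h) (H(h, F) = (F + 8)/(h + 6) = (8 + F)/(6 + h))
Q(U) = U**2/4
k(x) = sqrt(-55 + x)
Q(-90) + k(H(T(3, 6), -8)) = (1/4)*(-90)**2 + sqrt(-55 + (8 - 8)/(6 + 6*(1 + 6))) = (1/4)*8100 + sqrt(-55 + 0/(6 + 6*7)) = 2025 + sqrt(-55 + 0/(6 + 42)) = 2025 + sqrt(-55 + 0/48) = 2025 + sqrt(-55 + (1/48)*0) = 2025 + sqrt(-55 + 0) = 2025 + sqrt(-55) = 2025 + I*sqrt(55)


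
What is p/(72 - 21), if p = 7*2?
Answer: 14/51 ≈ 0.27451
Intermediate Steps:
p = 14
p/(72 - 21) = 14/(72 - 21) = 14/51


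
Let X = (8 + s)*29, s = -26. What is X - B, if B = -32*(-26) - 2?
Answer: -1352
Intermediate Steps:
B = 830 (B = 832 - 2 = 830)
X = -522 (X = (8 - 26)*29 = -18*29 = -522)
X - B = -522 - 1*830 = -522 - 830 = -1352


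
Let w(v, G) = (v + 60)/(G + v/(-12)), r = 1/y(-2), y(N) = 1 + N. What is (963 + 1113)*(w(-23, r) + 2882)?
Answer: 66735096/11 ≈ 6.0668e+6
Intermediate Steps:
r = -1 (r = 1/(1 - 2) = 1/(-1) = -1)
w(v, G) = (60 + v)/(G - v/12) (w(v, G) = (60 + v)/(G + v*(-1/12)) = (60 + v)/(G - v/12))
(963 + 1113)*(w(-23, r) + 2882) = (963 + 1113)*(12*(60 - 23)/(-1*(-23) + 12*(-1)) + 2882) = 2076*(12*37/(23 - 12) + 2882) = 2076*(12*37/11 + 2882) = 2076*(12*(1/11)*37 + 2882) = 2076*(444/11 + 2882) = 2076*(32146/11) = 66735096/11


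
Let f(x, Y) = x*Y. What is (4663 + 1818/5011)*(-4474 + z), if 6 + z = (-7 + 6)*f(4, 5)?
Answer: -105156499500/5011 ≈ -2.0985e+7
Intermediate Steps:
f(x, Y) = Y*x
z = -26 (z = -6 + (-7 + 6)*(5*4) = -6 - 1*20 = -6 - 20 = -26)
(4663 + 1818/5011)*(-4474 + z) = (4663 + 1818/5011)*(-4474 - 26) = (4663 + 1818*(1/5011))*(-4500) = (4663 + 1818/5011)*(-4500) = (23368111/5011)*(-4500) = -105156499500/5011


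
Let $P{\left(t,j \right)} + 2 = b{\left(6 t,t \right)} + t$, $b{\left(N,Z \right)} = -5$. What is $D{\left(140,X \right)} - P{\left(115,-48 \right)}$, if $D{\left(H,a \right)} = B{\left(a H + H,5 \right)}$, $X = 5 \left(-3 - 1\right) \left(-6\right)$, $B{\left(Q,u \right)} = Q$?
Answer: $16832$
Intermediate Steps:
$P{\left(t,j \right)} = -7 + t$ ($P{\left(t,j \right)} = -2 + \left(-5 + t\right) = -7 + t$)
$X = 120$ ($X = 5 \left(-3 - 1\right) \left(-6\right) = 5 \left(-4\right) \left(-6\right) = \left(-20\right) \left(-6\right) = 120$)
$D{\left(H,a \right)} = H + H a$ ($D{\left(H,a \right)} = a H + H = H a + H = H + H a$)
$D{\left(140,X \right)} - P{\left(115,-48 \right)} = 140 \left(1 + 120\right) - \left(-7 + 115\right) = 140 \cdot 121 - 108 = 16940 - 108 = 16832$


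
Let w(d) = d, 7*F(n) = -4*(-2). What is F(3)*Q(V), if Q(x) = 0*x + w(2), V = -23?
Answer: 16/7 ≈ 2.2857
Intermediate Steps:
F(n) = 8/7 (F(n) = (-4*(-2))/7 = (⅐)*8 = 8/7)
Q(x) = 2 (Q(x) = 0*x + 2 = 0 + 2 = 2)
F(3)*Q(V) = (8/7)*2 = 16/7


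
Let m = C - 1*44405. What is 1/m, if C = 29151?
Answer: -1/15254 ≈ -6.5557e-5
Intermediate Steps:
m = -15254 (m = 29151 - 1*44405 = 29151 - 44405 = -15254)
1/m = 1/(-15254) = -1/15254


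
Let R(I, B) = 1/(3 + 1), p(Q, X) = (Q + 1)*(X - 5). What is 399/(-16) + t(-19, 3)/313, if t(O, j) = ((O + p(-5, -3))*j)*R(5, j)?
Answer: -124731/5008 ≈ -24.906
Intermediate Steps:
p(Q, X) = (1 + Q)*(-5 + X)
R(I, B) = ¼ (R(I, B) = 1/4 = ¼)
t(O, j) = j*(32 + O)/4 (t(O, j) = ((O + (-5 - 3 - 5*(-5) - 5*(-3)))*j)*(¼) = ((O + (-5 - 3 + 25 + 15))*j)*(¼) = ((O + 32)*j)*(¼) = ((32 + O)*j)*(¼) = (j*(32 + O))*(¼) = j*(32 + O)/4)
399/(-16) + t(-19, 3)/313 = 399/(-16) + ((¼)*3*(32 - 19))/313 = 399*(-1/16) + ((¼)*3*13)*(1/313) = -399/16 + (39/4)*(1/313) = -399/16 + 39/1252 = -124731/5008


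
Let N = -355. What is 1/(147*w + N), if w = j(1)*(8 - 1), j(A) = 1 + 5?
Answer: 1/5819 ≈ 0.00017185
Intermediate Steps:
j(A) = 6
w = 42 (w = 6*(8 - 1) = 6*7 = 42)
1/(147*w + N) = 1/(147*42 - 355) = 1/(6174 - 355) = 1/5819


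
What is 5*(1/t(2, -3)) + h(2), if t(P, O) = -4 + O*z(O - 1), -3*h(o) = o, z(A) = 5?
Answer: -53/57 ≈ -0.92982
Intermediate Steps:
h(o) = -o/3
t(P, O) = -4 + 5*O (t(P, O) = -4 + O*5 = -4 + 5*O)
5*(1/t(2, -3)) + h(2) = 5*(1/(-4 + 5*(-3))) - ⅓*2 = 5*(1/(-4 - 15)) - ⅔ = 5*(1/(-19)) - ⅔ = 5*(1*(-1/19)) - ⅔ = 5*(-1/19) - ⅔ = -5/19 - ⅔ = -53/57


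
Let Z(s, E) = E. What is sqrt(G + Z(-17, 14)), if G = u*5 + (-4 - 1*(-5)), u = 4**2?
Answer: sqrt(95) ≈ 9.7468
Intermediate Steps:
u = 16
G = 81 (G = 16*5 + (-4 - 1*(-5)) = 80 + (-4 + 5) = 80 + 1 = 81)
sqrt(G + Z(-17, 14)) = sqrt(81 + 14) = sqrt(95)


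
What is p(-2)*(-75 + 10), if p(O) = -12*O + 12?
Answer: -2340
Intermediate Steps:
p(O) = 12 - 12*O
p(-2)*(-75 + 10) = (12 - 12*(-2))*(-75 + 10) = (12 + 24)*(-65) = 36*(-65) = -2340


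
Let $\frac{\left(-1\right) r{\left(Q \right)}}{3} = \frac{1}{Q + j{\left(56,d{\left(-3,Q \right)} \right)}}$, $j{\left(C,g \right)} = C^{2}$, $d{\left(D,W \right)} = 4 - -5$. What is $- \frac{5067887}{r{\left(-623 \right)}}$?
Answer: $\frac{12735600031}{3} \approx 4.2452 \cdot 10^{9}$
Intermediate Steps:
$d{\left(D,W \right)} = 9$ ($d{\left(D,W \right)} = 4 + 5 = 9$)
$r{\left(Q \right)} = - \frac{3}{3136 + Q}$ ($r{\left(Q \right)} = - \frac{3}{Q + 56^{2}} = - \frac{3}{Q + 3136} = - \frac{3}{3136 + Q}$)
$- \frac{5067887}{r{\left(-623 \right)}} = - \frac{5067887}{\left(-3\right) \frac{1}{3136 - 623}} = - \frac{5067887}{\left(-3\right) \frac{1}{2513}} = - \frac{5067887}{- \frac{3}{2513}} = \left(-5067887\right) \left(- \frac{2513}{3}\right) = \frac{12735600031}{3}$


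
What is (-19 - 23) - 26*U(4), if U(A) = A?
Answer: -146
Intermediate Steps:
(-19 - 23) - 26*U(4) = (-19 - 23) - 26*4 = -42 - 104 = -146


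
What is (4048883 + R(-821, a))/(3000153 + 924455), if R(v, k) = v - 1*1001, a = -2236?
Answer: 4047061/3924608 ≈ 1.0312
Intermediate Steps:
R(v, k) = -1001 + v (R(v, k) = v - 1001 = -1001 + v)
(4048883 + R(-821, a))/(3000153 + 924455) = (4048883 + (-1001 - 821))/(3000153 + 924455) = (4048883 - 1822)/3924608 = 4047061*(1/3924608) = 4047061/3924608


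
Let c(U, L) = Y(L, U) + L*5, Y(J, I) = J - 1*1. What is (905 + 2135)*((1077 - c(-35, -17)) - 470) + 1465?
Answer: 2159865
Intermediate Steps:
Y(J, I) = -1 + J (Y(J, I) = J - 1 = -1 + J)
c(U, L) = -1 + 6*L (c(U, L) = (-1 + L) + L*5 = (-1 + L) + 5*L = -1 + 6*L)
(905 + 2135)*((1077 - c(-35, -17)) - 470) + 1465 = (905 + 2135)*((1077 - (-1 + 6*(-17))) - 470) + 1465 = 3040*((1077 - (-1 - 102)) - 470) + 1465 = 3040*((1077 - 1*(-103)) - 470) + 1465 = 3040*((1077 + 103) - 470) + 1465 = 3040*(1180 - 470) + 1465 = 3040*710 + 1465 = 2158400 + 1465 = 2159865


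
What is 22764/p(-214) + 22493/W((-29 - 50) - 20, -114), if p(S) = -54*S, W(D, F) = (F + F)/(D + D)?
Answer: 714877133/36594 ≈ 19535.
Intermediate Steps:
W(D, F) = F/D (W(D, F) = (2*F)/((2*D)) = (2*F)*(1/(2*D)) = F/D)
22764/p(-214) + 22493/W((-29 - 50) - 20, -114) = 22764/((-54*(-214))) + 22493/((-114/((-29 - 50) - 20))) = 22764/11556 + 22493/((-114/(-79 - 20))) = 22764*(1/11556) + 22493/((-114/(-99))) = 1897/963 + 22493/((-114*(-1/99))) = 1897/963 + 22493/(38/33) = 1897/963 + 22493*(33/38) = 1897/963 + 742269/38 = 714877133/36594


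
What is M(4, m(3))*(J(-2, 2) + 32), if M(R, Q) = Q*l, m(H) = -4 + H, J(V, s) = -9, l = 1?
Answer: -23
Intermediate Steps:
M(R, Q) = Q (M(R, Q) = Q*1 = Q)
M(4, m(3))*(J(-2, 2) + 32) = (-4 + 3)*(-9 + 32) = -1*23 = -23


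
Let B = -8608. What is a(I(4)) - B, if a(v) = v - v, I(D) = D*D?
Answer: 8608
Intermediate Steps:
I(D) = D²
a(v) = 0
a(I(4)) - B = 0 - 1*(-8608) = 0 + 8608 = 8608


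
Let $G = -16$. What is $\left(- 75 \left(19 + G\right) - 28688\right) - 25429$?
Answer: $-54342$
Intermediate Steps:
$\left(- 75 \left(19 + G\right) - 28688\right) - 25429 = \left(- 75 \left(19 - 16\right) - 28688\right) - 25429 = \left(\left(-75\right) 3 - 28688\right) - 25429 = \left(-225 - 28688\right) - 25429 = -28913 - 25429 = -54342$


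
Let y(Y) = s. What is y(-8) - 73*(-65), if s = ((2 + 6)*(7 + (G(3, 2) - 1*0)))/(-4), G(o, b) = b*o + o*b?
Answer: 4707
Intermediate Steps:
G(o, b) = 2*b*o (G(o, b) = b*o + b*o = 2*b*o)
s = -38 (s = ((2 + 6)*(7 + (2*2*3 - 1*0)))/(-4) = (8*(7 + (12 + 0)))*(-¼) = (8*(7 + 12))*(-¼) = (8*19)*(-¼) = 152*(-¼) = -38)
y(Y) = -38
y(-8) - 73*(-65) = -38 - 73*(-65) = -38 + 4745 = 4707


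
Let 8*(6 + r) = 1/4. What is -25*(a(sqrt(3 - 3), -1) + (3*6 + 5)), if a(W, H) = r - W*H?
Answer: -13625/32 ≈ -425.78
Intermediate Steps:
r = -191/32 (r = -6 + (1/4)/8 = -6 + (1*(1/4))/8 = -6 + (1/8)*(1/4) = -6 + 1/32 = -191/32 ≈ -5.9688)
a(W, H) = -191/32 - H*W (a(W, H) = -191/32 - W*H = -191/32 - H*W)
-25*(a(sqrt(3 - 3), -1) + (3*6 + 5)) = -25*((-191/32 - 1*(-1)*sqrt(3 - 3)) + (3*6 + 5)) = -25*((-191/32 - 1*(-1)*sqrt(0)) + (18 + 5)) = -25*((-191/32 - 1*(-1)*0) + 23) = -25*((-191/32 + 0) + 23) = -25*(-191/32 + 23) = -25*545/32 = -13625/32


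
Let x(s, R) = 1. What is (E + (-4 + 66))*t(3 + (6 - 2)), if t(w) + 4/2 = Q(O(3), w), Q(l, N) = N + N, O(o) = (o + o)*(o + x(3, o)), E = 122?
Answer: 2208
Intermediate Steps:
O(o) = 2*o*(1 + o) (O(o) = (o + o)*(o + 1) = (2*o)*(1 + o) = 2*o*(1 + o))
Q(l, N) = 2*N
t(w) = -2 + 2*w
(E + (-4 + 66))*t(3 + (6 - 2)) = (122 + (-4 + 66))*(-2 + 2*(3 + (6 - 2))) = (122 + 62)*(-2 + 2*(3 + 4)) = 184*(-2 + 2*7) = 184*(-2 + 14) = 184*12 = 2208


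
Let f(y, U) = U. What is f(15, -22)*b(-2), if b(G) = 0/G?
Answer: 0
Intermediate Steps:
b(G) = 0
f(15, -22)*b(-2) = -22*0 = 0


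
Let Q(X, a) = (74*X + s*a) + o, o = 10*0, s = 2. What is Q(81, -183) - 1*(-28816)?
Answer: 34444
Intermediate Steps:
o = 0
Q(X, a) = 2*a + 74*X (Q(X, a) = (74*X + 2*a) + 0 = (2*a + 74*X) + 0 = 2*a + 74*X)
Q(81, -183) - 1*(-28816) = (2*(-183) + 74*81) - 1*(-28816) = (-366 + 5994) + 28816 = 5628 + 28816 = 34444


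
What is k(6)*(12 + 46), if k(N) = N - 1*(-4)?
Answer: 580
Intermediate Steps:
k(N) = 4 + N (k(N) = N + 4 = 4 + N)
k(6)*(12 + 46) = (4 + 6)*(12 + 46) = 10*58 = 580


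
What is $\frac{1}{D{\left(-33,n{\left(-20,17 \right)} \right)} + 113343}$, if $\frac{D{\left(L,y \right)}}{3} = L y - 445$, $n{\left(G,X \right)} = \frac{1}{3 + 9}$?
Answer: $\frac{4}{447999} \approx 8.9286 \cdot 10^{-6}$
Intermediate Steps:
$n{\left(G,X \right)} = \frac{1}{12}$
$D{\left(L,y \right)} = -1335 + 3 L y$ ($D{\left(L,y \right)} = 3 \left(L y - 445\right) = 3 \left(-445 + L y\right) = -1335 + 3 L y$)
$\frac{1}{D{\left(-33,n{\left(-20,17 \right)} \right)} + 113343} = \frac{1}{\left(-1335 + 3 \left(-33\right) \frac{1}{12}\right) + 113343} = \frac{1}{\left(-1335 - \frac{33}{4}\right) + 113343} = \frac{1}{- \frac{5373}{4} + 113343} = \frac{1}{\frac{447999}{4}} = \frac{4}{447999}$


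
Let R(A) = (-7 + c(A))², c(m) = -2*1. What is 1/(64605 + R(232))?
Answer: 1/64686 ≈ 1.5459e-5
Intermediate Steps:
c(m) = -2
R(A) = 81 (R(A) = (-7 - 2)² = (-9)² = 81)
1/(64605 + R(232)) = 1/(64605 + 81) = 1/64686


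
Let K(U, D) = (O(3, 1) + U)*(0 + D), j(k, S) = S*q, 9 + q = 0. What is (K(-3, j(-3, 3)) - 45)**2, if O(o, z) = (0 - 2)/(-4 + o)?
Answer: 324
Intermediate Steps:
q = -9 (q = -9 + 0 = -9)
j(k, S) = -9*S (j(k, S) = S*(-9) = -9*S)
O(o, z) = -2/(-4 + o)
K(U, D) = D*(2 + U) (K(U, D) = (-2/(-4 + 3) + U)*(0 + D) = (-2/(-1) + U)*D = (-2*(-1) + U)*D = (2 + U)*D = D*(2 + U))
(K(-3, j(-3, 3)) - 45)**2 = ((-9*3)*(2 - 3) - 45)**2 = (-27*(-1) - 45)**2 = (27 - 45)**2 = (-18)**2 = 324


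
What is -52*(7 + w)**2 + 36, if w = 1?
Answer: -3292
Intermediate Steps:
-52*(7 + w)**2 + 36 = -52*(7 + 1)**2 + 36 = -52*8**2 + 36 = -52*64 + 36 = -3328 + 36 = -3292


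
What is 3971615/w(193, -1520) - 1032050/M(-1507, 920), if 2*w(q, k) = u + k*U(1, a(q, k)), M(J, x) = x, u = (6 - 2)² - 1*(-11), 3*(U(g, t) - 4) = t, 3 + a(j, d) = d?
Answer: -234849015725/211305692 ≈ -1111.4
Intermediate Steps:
a(j, d) = -3 + d
U(g, t) = 4 + t/3
u = 27 (u = 4² + 11 = 16 + 11 = 27)
w(q, k) = 27/2 + k*(3 + k/3)/2 (w(q, k) = (27 + k*(4 + (-3 + k)/3))/2 = (27 + k*(4 + (-1 + k/3)))/2 = (27 + k*(3 + k/3))/2 = 27/2 + k*(3 + k/3)/2)
3971615/w(193, -1520) - 1032050/M(-1507, 920) = 3971615/(27/2 + (⅙)*(-1520)*(9 - 1520)) - 1032050/920 = 3971615/(27/2 + (⅙)*(-1520)*(-1511)) - 1032050*1/920 = 3971615/(27/2 + 1148360/3) - 103205/92 = 3971615/(2296801/6) - 103205/92 = 3971615*(6/2296801) - 103205/92 = 23829690/2296801 - 103205/92 = -234849015725/211305692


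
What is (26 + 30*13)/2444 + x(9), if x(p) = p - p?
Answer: 8/47 ≈ 0.17021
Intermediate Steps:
x(p) = 0
(26 + 30*13)/2444 + x(9) = (26 + 30*13)/2444 + 0 = (26 + 390)*(1/2444) + 0 = 416*(1/2444) + 0 = 8/47 + 0 = 8/47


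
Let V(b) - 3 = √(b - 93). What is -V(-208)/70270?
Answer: -3/70270 - I*√301/70270 ≈ -4.2692e-5 - 0.0002469*I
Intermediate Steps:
V(b) = 3 + √(-93 + b) (V(b) = 3 + √(b - 93) = 3 + √(-93 + b))
-V(-208)/70270 = -(3 + √(-93 - 208))/70270 = -(3 + √(-301))/70270 = -(3 + I*√301)/70270 = -(3/70270 + I*√301/70270) = -3/70270 - I*√301/70270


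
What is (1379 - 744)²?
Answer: 403225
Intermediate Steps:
(1379 - 744)² = 635² = 403225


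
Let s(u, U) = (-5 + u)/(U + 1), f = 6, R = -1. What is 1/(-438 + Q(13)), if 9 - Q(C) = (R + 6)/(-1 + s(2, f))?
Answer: -2/851 ≈ -0.0023502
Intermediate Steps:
s(u, U) = (-5 + u)/(1 + U)
Q(C) = 25/2 (Q(C) = 9 - (-1 + 6)/(-1 + (-5 + 2)/(1 + 6)) = 9 - 5/(-1 - 3/7) = 9 - 5/(-10/7) = 9 - 5*(-7)/10 = 9 - 1*(-7/2) = 9 + 7/2 = 25/2)
1/(-438 + Q(13)) = 1/(-438 + 25/2) = 1/(-851/2) = -2/851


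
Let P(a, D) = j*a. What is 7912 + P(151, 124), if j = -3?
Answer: 7459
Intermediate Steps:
P(a, D) = -3*a
7912 + P(151, 124) = 7912 - 3*151 = 7912 - 453 = 7459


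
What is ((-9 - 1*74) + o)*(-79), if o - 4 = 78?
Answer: 79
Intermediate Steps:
o = 82 (o = 4 + 78 = 82)
((-9 - 1*74) + o)*(-79) = ((-9 - 1*74) + 82)*(-79) = ((-9 - 74) + 82)*(-79) = (-83 + 82)*(-79) = -1*(-79) = 79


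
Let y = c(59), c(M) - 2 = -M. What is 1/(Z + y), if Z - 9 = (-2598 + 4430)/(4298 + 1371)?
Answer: -5669/270280 ≈ -0.020975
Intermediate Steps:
Z = 52853/5669 (Z = 9 + (-2598 + 4430)/(4298 + 1371) = 9 + 1832/5669 = 52853/5669 ≈ 9.3232)
c(M) = 2 - M
y = -57 (y = 2 - 1*59 = 2 - 59 = -57)
1/(Z + y) = 1/(52853/5669 - 57) = 1/(-270280/5669) = -5669/270280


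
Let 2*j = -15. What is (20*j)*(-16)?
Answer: 2400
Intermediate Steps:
j = -15/2 (j = (½)*(-15) = -15/2 ≈ -7.5000)
(20*j)*(-16) = (20*(-15/2))*(-16) = -150*(-16) = 2400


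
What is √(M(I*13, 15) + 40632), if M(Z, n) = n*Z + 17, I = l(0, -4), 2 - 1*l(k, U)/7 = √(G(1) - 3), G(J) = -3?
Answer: √(43379 - 1365*I*√6) ≈ 208.43 - 8.0208*I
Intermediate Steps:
l(k, U) = 14 - 7*I*√6 (l(k, U) = 14 - 7*√(-3 - 3) = 14 - 7*I*√6)
I = 14 - 7*I*√6 ≈ 14.0 - 17.146*I
M(Z, n) = 17 + Z*n (M(Z, n) = Z*n + 17 = 17 + Z*n)
√(M(I*13, 15) + 40632) = √((17 + ((14 - 7*I*√6)*13)*15) + 40632) = √((17 + (182 - 91*I*√6)*15) + 40632) = √((17 + (2730 - 1365*I*√6)) + 40632) = √((2747 - 1365*I*√6) + 40632) = √(43379 - 1365*I*√6)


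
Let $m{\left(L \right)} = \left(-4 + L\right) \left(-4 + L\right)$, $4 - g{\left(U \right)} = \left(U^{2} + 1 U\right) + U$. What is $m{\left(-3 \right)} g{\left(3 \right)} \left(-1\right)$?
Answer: $539$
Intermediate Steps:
$g{\left(U \right)} = 4 - U^{2} - 2 U$ ($g{\left(U \right)} = 4 - \left(\left(U^{2} + 1 U\right) + U\right) = 4 - \left(\left(U^{2} + U\right) + U\right) = 4 - \left(\left(U + U^{2}\right) + U\right) = 4 - \left(U^{2} + 2 U\right) = 4 - U^{2} - 2 U$)
$m{\left(L \right)} = \left(-4 + L\right)^{2}$
$m{\left(-3 \right)} g{\left(3 \right)} \left(-1\right) = \left(-4 - 3\right)^{2} \left(4 - 3^{2} - 6\right) \left(-1\right) = \left(-7\right)^{2} \left(4 - 9 - 6\right) \left(-1\right) = 49 \left(4 - 9 - 6\right) \left(-1\right) = 49 \left(-11\right) \left(-1\right) = \left(-539\right) \left(-1\right) = 539$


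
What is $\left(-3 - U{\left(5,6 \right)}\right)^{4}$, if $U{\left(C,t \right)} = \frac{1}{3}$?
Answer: $\frac{10000}{81} \approx 123.46$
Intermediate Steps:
$U{\left(C,t \right)} = \frac{1}{3}$
$\left(-3 - U{\left(5,6 \right)}\right)^{4} = \left(-3 - \frac{1}{3}\right)^{4} = \left(- \frac{10}{3}\right)^{4} = \frac{10000}{81}$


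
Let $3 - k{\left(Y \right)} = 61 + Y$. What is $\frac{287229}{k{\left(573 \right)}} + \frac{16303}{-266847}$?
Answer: $- \frac{10950926308}{24054351} \approx -455.26$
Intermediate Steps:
$k{\left(Y \right)} = -58 - Y$ ($k{\left(Y \right)} = 3 - \left(61 + Y\right) = -58 - Y$)
$\frac{287229}{k{\left(573 \right)}} + \frac{16303}{-266847} = \frac{287229}{-58 - 573} + \frac{16303}{-266847} = \frac{287229}{-58 - 573} + 16303 \left(- \frac{1}{266847}\right) = \frac{287229}{-631} - \frac{2329}{38121} = 287229 \left(- \frac{1}{631}\right) - \frac{2329}{38121} = - \frac{287229}{631} - \frac{2329}{38121} = - \frac{10950926308}{24054351}$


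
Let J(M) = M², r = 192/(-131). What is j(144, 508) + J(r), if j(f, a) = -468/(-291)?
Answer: 6252924/1664617 ≈ 3.7564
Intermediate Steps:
r = -192/131 (r = 192*(-1/131) = -192/131 ≈ -1.4656)
j(f, a) = 156/97 (j(f, a) = -468*(-1/291) = 156/97)
j(144, 508) + J(r) = 156/97 + (-192/131)² = 156/97 + 36864/17161 = 6252924/1664617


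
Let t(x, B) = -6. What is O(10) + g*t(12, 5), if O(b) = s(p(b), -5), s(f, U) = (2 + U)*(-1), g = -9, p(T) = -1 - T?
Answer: 57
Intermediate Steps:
s(f, U) = -2 - U
O(b) = 3 (O(b) = -2 - 1*(-5) = -2 + 5 = 3)
O(10) + g*t(12, 5) = 3 - 9*(-6) = 3 + 54 = 57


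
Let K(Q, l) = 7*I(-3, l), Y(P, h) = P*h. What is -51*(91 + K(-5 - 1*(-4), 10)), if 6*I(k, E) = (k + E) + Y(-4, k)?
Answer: -11543/2 ≈ -5771.5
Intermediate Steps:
I(k, E) = -k/2 + E/6 (I(k, E) = ((k + E) - 4*k)/6 = ((E + k) - 4*k)/6 = (E - 3*k)/6 = -k/2 + E/6)
K(Q, l) = 21/2 + 7*l/6 (K(Q, l) = 7*(-½*(-3) + l/6) = 7*(3/2 + l/6) = 21/2 + 7*l/6)
-51*(91 + K(-5 - 1*(-4), 10)) = -51*(91 + (21/2 + (7/6)*10)) = -51*(91 + (21/2 + 35/3)) = -51*(91 + 133/6) = -51*679/6 = -11543/2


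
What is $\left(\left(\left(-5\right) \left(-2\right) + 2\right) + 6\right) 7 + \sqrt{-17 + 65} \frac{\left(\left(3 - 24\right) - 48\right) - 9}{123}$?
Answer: $126 - \frac{104 \sqrt{3}}{41} \approx 121.61$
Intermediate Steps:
$\left(\left(\left(-5\right) \left(-2\right) + 2\right) + 6\right) 7 + \sqrt{-17 + 65} \frac{\left(\left(3 - 24\right) - 48\right) - 9}{123} = \left(\left(10 + 2\right) + 6\right) 7 + \sqrt{48} \left(\left(\left(3 - 24\right) - 48\right) - 9\right) \frac{1}{123} = \left(12 + 6\right) 7 + 4 \sqrt{3} \left(\left(-21 - 48\right) - 9\right) \frac{1}{123} = 18 \cdot 7 + 4 \sqrt{3} \left(-69 - 9\right) \frac{1}{123} = 126 + 4 \sqrt{3} \left(\left(-78\right) \frac{1}{123}\right) = 126 + 4 \sqrt{3} \left(- \frac{26}{41}\right) = 126 - \frac{104 \sqrt{3}}{41}$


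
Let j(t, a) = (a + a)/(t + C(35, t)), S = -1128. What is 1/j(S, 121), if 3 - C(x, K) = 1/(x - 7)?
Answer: -31501/6776 ≈ -4.6489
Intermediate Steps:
C(x, K) = 3 - 1/(-7 + x) (C(x, K) = 3 - 1/(x - 7) = 3 - 1/(-7 + x))
j(t, a) = 2*a/(83/28 + t) (j(t, a) = (a + a)/(t + (-22 + 3*35)/(-7 + 35)) = (2*a)/(t + (-22 + 105)/28) = (2*a)/(t + (1/28)*83) = (2*a)/(t + 83/28) = (2*a)/(83/28 + t) = 2*a/(83/28 + t))
1/j(S, 121) = 1/(56*121/(83 + 28*(-1128))) = 1/(56*121/(83 - 31584)) = 1/(56*121/(-31501)) = 1/(56*121*(-1/31501)) = 1/(-6776/31501) = -31501/6776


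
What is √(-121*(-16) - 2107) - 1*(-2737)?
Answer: 2737 + 3*I*√19 ≈ 2737.0 + 13.077*I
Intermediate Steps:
√(-121*(-16) - 2107) - 1*(-2737) = √(1936 - 2107) + 2737 = √(-171) + 2737 = 3*I*√19 + 2737 = 2737 + 3*I*√19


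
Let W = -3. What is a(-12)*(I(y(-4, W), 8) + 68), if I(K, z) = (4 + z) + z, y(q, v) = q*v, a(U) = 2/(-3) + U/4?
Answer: -968/3 ≈ -322.67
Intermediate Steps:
a(U) = -⅔ + U/4 (a(U) = 2*(-⅓) + U*(¼) = -⅔ + U/4)
I(K, z) = 4 + 2*z
a(-12)*(I(y(-4, W), 8) + 68) = (-⅔ + (¼)*(-12))*((4 + 2*8) + 68) = (-⅔ - 3)*((4 + 16) + 68) = -11*(20 + 68)/3 = -11/3*88 = -968/3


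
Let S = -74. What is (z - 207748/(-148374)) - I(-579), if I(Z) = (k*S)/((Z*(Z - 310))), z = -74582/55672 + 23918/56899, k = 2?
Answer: 9700013430170235421/20160362685785715036 ≈ 0.48114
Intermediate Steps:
z = -1456039161/1583840564 (z = -74582*1/55672 + 23918*(1/56899) = -37291/27836 + 23918/56899 = -1456039161/1583840564 ≈ -0.91931)
I(Z) = -148/(Z*(-310 + Z)) (I(Z) = (2*(-74))/((Z*(Z - 310))) = -148*1/(Z*(-310 + Z)) = -148/(Z*(-310 + Z)))
(z - 207748/(-148374)) - I(-579) = (-1456039161/1583840564 - 207748/(-148374)) - (-148)/((-579)*(-310 - 579)) = (-1456039161/1583840564 - 207748*(-1/148374)) - (-148)*(-1)/(579*(-889)) = (-1456039161/1583840564 + 103874/74187) - (-148)*(-1)*(-1)/(579*889) = 56500677507829/117500379921468 - 1*(-148/514731) = 56500677507829/117500379921468 + 148/514731 = 9700013430170235421/20160362685785715036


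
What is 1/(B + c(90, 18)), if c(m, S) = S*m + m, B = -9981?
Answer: -1/8271 ≈ -0.00012090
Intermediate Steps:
c(m, S) = m + S*m
1/(B + c(90, 18)) = 1/(-9981 + 90*(1 + 18)) = 1/(-9981 + 90*19) = 1/(-9981 + 1710) = 1/(-8271) = -1/8271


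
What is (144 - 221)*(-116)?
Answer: 8932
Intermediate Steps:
(144 - 221)*(-116) = -77*(-116) = 8932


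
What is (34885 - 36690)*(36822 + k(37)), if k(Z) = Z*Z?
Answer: -68934755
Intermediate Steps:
k(Z) = Z²
(34885 - 36690)*(36822 + k(37)) = (34885 - 36690)*(36822 + 37²) = -1805*(36822 + 1369) = -1805*38191 = -68934755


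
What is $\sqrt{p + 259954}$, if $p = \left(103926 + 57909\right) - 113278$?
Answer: $3 \sqrt{34279} \approx 555.44$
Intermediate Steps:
$p = 48557$ ($p = 161835 - 113278 = 48557$)
$\sqrt{p + 259954} = \sqrt{48557 + 259954} = \sqrt{308511} = 3 \sqrt{34279}$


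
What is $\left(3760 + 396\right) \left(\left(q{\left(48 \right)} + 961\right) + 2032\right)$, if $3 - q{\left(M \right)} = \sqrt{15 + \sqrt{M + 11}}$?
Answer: $12451376 - 4156 \sqrt{15 + \sqrt{59}} \approx 1.2432 \cdot 10^{7}$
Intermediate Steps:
$q{\left(M \right)} = 3 - \sqrt{15 + \sqrt{11 + M}}$ ($q{\left(M \right)} = 3 - \sqrt{15 + \sqrt{M + 11}} = 3 - \sqrt{15 + \sqrt{11 + M}}$)
$\left(3760 + 396\right) \left(\left(q{\left(48 \right)} + 961\right) + 2032\right) = \left(3760 + 396\right) \left(\left(\left(3 - \sqrt{15 + \sqrt{11 + 48}}\right) + 961\right) + 2032\right) = 4156 \left(\left(\left(3 - \sqrt{15 + \sqrt{59}}\right) + 961\right) + 2032\right) = 4156 \left(\left(964 - \sqrt{15 + \sqrt{59}}\right) + 2032\right) = 4156 \left(2996 - \sqrt{15 + \sqrt{59}}\right) = 12451376 - 4156 \sqrt{15 + \sqrt{59}}$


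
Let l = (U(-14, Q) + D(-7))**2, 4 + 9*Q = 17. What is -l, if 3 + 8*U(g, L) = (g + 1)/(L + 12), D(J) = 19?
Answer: -5013121/14641 ≈ -342.40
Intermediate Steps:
Q = 13/9 (Q = -4/9 + (1/9)*17 = -4/9 + 17/9 = 13/9 ≈ 1.4444)
U(g, L) = -3/8 + (1 + g)/(8*(12 + L)) (U(g, L) = -3/8 + ((g + 1)/(L + 12))/8 = -3/8 + ((1 + g)/(12 + L))/8 = -3/8 + (1 + g)/(8*(12 + L)))
l = 5013121/14641 (l = ((-35 - 14 - 3*13/9)/(8*(12 + 13/9)) + 19)**2 = ((-35 - 14 - 13/3)/(8*(121/9)) + 19)**2 = ((1/8)*(9/121)*(-160/3) + 19)**2 = (-60/121 + 19)**2 = (2239/121)**2 = 5013121/14641 ≈ 342.40)
-l = -1*5013121/14641 = -5013121/14641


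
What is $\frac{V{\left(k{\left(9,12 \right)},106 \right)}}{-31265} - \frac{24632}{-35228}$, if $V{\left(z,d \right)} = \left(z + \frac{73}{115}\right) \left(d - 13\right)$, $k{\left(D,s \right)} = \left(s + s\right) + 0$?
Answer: $\frac{19820563567}{31665348325} \approx 0.62594$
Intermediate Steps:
$k{\left(D,s \right)} = 2 s$ ($k{\left(D,s \right)} = 2 s + 0 = 2 s$)
$V{\left(z,d \right)} = \left(-13 + d\right) \left(\frac{73}{115} + z\right)$ ($V{\left(z,d \right)} = \left(z + 73 \cdot \frac{1}{115}\right) \left(-13 + d\right) = \left(z + \frac{73}{115}\right) \left(-13 + d\right) = \left(\frac{73}{115} + z\right) \left(-13 + d\right) = \left(-13 + d\right) \left(\frac{73}{115} + z\right)$)
$\frac{V{\left(k{\left(9,12 \right)},106 \right)}}{-31265} - \frac{24632}{-35228} = \frac{- \frac{949}{115} - 13 \cdot 2 \cdot 12 + \frac{73}{115} \cdot 106 + 106 \cdot 2 \cdot 12}{-31265} - \frac{24632}{-35228} = \left(- \frac{949}{115} - 312 + \frac{7738}{115} + 106 \cdot 24\right) \left(- \frac{1}{31265}\right) - - \frac{6158}{8807} = \left(- \frac{949}{115} - 312 + \frac{7738}{115} + 2544\right) \left(- \frac{1}{31265}\right) + \frac{6158}{8807} = \frac{263469}{115} \left(- \frac{1}{31265}\right) + \frac{6158}{8807} = - \frac{263469}{3595475} + \frac{6158}{8807} = \frac{19820563567}{31665348325}$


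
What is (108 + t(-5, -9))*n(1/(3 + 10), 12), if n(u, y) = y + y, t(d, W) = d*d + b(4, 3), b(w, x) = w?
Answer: 3288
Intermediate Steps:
t(d, W) = 4 + d² (t(d, W) = d*d + 4 = d² + 4 = 4 + d²)
n(u, y) = 2*y
(108 + t(-5, -9))*n(1/(3 + 10), 12) = (108 + (4 + (-5)²))*(2*12) = (108 + (4 + 25))*24 = (108 + 29)*24 = 137*24 = 3288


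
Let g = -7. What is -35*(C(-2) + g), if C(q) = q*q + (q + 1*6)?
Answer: -35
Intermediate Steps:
C(q) = 6 + q + q**2 (C(q) = q**2 + (q + 6) = q**2 + (6 + q) = 6 + q + q**2)
-35*(C(-2) + g) = -35*((6 - 2 + (-2)**2) - 7) = -35*((6 - 2 + 4) - 7) = -35*(8 - 7) = -35*1 = -35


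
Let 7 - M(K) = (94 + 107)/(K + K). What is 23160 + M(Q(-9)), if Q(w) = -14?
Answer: 648877/28 ≈ 23174.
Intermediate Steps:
M(K) = 7 - 201/(2*K) (M(K) = 7 - (94 + 107)/(K + K) = 7 - 201/(2*K))
23160 + M(Q(-9)) = 23160 + (7 - 201/2/(-14)) = 23160 + (7 - 201/2*(-1/14)) = 23160 + (7 + 201/28) = 23160 + 397/28 = 648877/28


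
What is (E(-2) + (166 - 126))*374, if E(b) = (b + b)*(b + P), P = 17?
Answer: -7480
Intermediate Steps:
E(b) = 2*b*(17 + b) (E(b) = (b + b)*(b + 17) = (2*b)*(17 + b) = 2*b*(17 + b))
(E(-2) + (166 - 126))*374 = (2*(-2)*(17 - 2) + (166 - 126))*374 = (2*(-2)*15 + 40)*374 = (-60 + 40)*374 = -20*374 = -7480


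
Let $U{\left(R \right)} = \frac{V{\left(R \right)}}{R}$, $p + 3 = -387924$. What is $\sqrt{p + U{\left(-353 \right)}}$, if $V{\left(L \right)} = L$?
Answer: $11 i \sqrt{3206} \approx 622.84 i$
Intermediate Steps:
$p = -387927$ ($p = -3 - 387924 = -387927$)
$U{\left(R \right)} = 1$ ($U{\left(R \right)} = \frac{R}{R} = 1$)
$\sqrt{p + U{\left(-353 \right)}} = \sqrt{-387927 + 1} = \sqrt{-387926} = 11 i \sqrt{3206}$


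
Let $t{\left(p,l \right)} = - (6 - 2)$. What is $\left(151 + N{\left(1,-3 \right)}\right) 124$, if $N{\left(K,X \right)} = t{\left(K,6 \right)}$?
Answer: $18228$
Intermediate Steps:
$t{\left(p,l \right)} = -4$ ($t{\left(p,l \right)} = \left(-1\right) 4 = -4$)
$N{\left(K,X \right)} = -4$
$\left(151 + N{\left(1,-3 \right)}\right) 124 = \left(151 - 4\right) 124 = 147 \cdot 124 = 18228$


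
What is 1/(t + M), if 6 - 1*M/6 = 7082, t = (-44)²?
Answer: -1/40520 ≈ -2.4679e-5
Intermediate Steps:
t = 1936
M = -42456 (M = 36 - 6*7082 = 36 - 42492 = -42456)
1/(t + M) = 1/(1936 - 42456) = 1/(-40520) = -1/40520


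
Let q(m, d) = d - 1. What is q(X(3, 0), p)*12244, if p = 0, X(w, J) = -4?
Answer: -12244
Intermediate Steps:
q(m, d) = -1 + d
q(X(3, 0), p)*12244 = (-1 + 0)*12244 = -1*12244 = -12244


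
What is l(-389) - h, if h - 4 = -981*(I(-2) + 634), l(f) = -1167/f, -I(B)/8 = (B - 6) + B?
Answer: 700433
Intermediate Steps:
I(B) = 48 - 16*B (I(B) = -8*((B - 6) + B) = -8*((-6 + B) + B) = -8*(-6 + 2*B) = 48 - 16*B)
h = -700430 (h = 4 - 981*((48 - 16*(-2)) + 634) = 4 - 981*((48 + 32) + 634) = 4 - 981*(80 + 634) = 4 - 981*714 = 4 - 700434 = -700430)
l(-389) - h = -1167/(-389) - 1*(-700430) = -1167*(-1/389) + 700430 = 3 + 700430 = 700433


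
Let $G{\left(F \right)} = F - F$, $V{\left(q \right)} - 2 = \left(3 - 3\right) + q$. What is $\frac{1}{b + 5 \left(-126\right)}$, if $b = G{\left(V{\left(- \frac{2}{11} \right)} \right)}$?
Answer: $- \frac{1}{630} \approx -0.0015873$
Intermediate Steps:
$V{\left(q \right)} = 2 + q$ ($V{\left(q \right)} = 2 + \left(\left(3 - 3\right) + q\right) = 2 + \left(0 + q\right) = 2 + q$)
$G{\left(F \right)} = 0$
$b = 0$
$\frac{1}{b + 5 \left(-126\right)} = \frac{1}{0 + 5 \left(-126\right)} = \frac{1}{0 - 630} = \frac{1}{-630} = - \frac{1}{630}$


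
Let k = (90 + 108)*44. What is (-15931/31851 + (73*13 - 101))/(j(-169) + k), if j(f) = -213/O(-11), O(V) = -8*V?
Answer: 2375447096/24411975993 ≈ 0.097307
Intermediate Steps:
j(f) = -213/88 (j(f) = -213/((-8*(-11))) = -213/88)
k = 8712 (k = 198*44 = 8712)
(-15931/31851 + (73*13 - 101))/(j(-169) + k) = (-15931/31851 + (73*13 - 101))/(-213/88 + 8712) = (-15931*1/31851 + (949 - 101))/(766443/88) = (-15931/31851 + 848)*(88/766443) = (26993717/31851)*(88/766443) = 2375447096/24411975993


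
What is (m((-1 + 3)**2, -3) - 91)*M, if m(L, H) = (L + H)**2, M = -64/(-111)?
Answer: -1920/37 ≈ -51.892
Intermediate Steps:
M = 64/111 (M = -64*(-1/111) = 64/111 ≈ 0.57658)
m(L, H) = (H + L)**2
(m((-1 + 3)**2, -3) - 91)*M = ((-3 + (-1 + 3)**2)**2 - 91)*(64/111) = ((-3 + 2**2)**2 - 91)*(64/111) = ((-3 + 4)**2 - 91)*(64/111) = (1**2 - 91)*(64/111) = (1 - 91)*(64/111) = -90*64/111 = -1920/37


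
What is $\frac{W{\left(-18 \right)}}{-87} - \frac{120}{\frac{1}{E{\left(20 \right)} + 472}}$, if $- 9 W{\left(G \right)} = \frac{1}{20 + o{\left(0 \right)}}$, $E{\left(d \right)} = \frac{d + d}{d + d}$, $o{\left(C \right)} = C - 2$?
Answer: $- \frac{799975439}{14094} \approx -56760.0$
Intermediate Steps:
$o{\left(C \right)} = -2 + C$
$E{\left(d \right)} = 1$ ($E{\left(d \right)} = \frac{2 d}{2 d} = 2 d \frac{1}{2 d} = 1$)
$W{\left(G \right)} = - \frac{1}{162}$ ($W{\left(G \right)} = - \frac{1}{9 \left(20 + \left(-2 + 0\right)\right)} = - \frac{1}{9 \left(20 - 2\right)} = - \frac{1}{9 \cdot 18} = \left(- \frac{1}{9}\right) \frac{1}{18} = - \frac{1}{162}$)
$\frac{W{\left(-18 \right)}}{-87} - \frac{120}{\frac{1}{E{\left(20 \right)} + 472}} = - \frac{1}{162 \left(-87\right)} - \frac{120}{\frac{1}{1 + 472}} = \left(- \frac{1}{162}\right) \left(- \frac{1}{87}\right) - \frac{120}{\frac{1}{473}} = \frac{1}{14094} - 120 \frac{1}{\frac{1}{473}} = \frac{1}{14094} - 56760 = - \frac{799975439}{14094}$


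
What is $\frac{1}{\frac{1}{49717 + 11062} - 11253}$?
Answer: $- \frac{60779}{683946086} \approx -8.8865 \cdot 10^{-5}$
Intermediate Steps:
$\frac{1}{\frac{1}{49717 + 11062} - 11253} = \frac{1}{\frac{1}{60779} - 11253} = \frac{1}{- \frac{683946086}{60779}} = - \frac{60779}{683946086}$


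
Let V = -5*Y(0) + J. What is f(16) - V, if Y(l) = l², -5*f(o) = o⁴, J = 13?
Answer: -65601/5 ≈ -13120.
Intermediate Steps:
f(o) = -o⁴/5
V = 13 (V = -5*0² + 13 = -5*0 + 13 = 0 + 13 = 13)
f(16) - V = -⅕*16⁴ - 1*13 = -⅕*65536 - 13 = -65536/5 - 13 = -65601/5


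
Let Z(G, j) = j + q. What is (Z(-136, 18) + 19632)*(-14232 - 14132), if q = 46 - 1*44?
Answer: -557409328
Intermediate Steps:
q = 2 (q = 46 - 44 = 2)
Z(G, j) = 2 + j (Z(G, j) = j + 2 = 2 + j)
(Z(-136, 18) + 19632)*(-14232 - 14132) = ((2 + 18) + 19632)*(-14232 - 14132) = (20 + 19632)*(-28364) = 19652*(-28364) = -557409328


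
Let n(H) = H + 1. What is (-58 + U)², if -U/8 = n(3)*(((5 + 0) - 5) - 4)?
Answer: 4900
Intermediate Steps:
n(H) = 1 + H
U = 128 (U = -8*(1 + 3)*(((5 + 0) - 5) - 4) = -32*((5 - 5) - 4) = -32*(0 - 4) = -32*(-4) = -8*(-16) = 128)
(-58 + U)² = (-58 + 128)² = 70² = 4900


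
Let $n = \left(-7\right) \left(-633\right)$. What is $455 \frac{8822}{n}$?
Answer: $\frac{573430}{633} \approx 905.89$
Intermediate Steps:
$n = 4431$
$455 \frac{8822}{n} = 455 \cdot \frac{8822}{4431} = \frac{573430}{633}$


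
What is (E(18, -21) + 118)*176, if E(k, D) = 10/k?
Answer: 187792/9 ≈ 20866.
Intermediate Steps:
(E(18, -21) + 118)*176 = (10/18 + 118)*176 = (10*(1/18) + 118)*176 = (5/9 + 118)*176 = (1067/9)*176 = 187792/9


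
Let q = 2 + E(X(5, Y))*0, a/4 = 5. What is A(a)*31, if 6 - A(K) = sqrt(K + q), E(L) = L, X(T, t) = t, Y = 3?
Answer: 186 - 31*sqrt(22) ≈ 40.597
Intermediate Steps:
a = 20 (a = 4*5 = 20)
q = 2 (q = 2 + 3*0 = 2 + 0 = 2)
A(K) = 6 - sqrt(2 + K) (A(K) = 6 - sqrt(K + 2) = 6 - sqrt(2 + K))
A(a)*31 = (6 - sqrt(2 + 20))*31 = (6 - sqrt(22))*31 = 186 - 31*sqrt(22)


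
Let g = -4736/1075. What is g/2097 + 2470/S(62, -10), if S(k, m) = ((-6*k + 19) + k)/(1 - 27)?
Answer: 48256054108/218664675 ≈ 220.69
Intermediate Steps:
S(k, m) = -19/26 + 5*k/26 (S(k, m) = ((19 - 6*k) + k)/(-26) = (19 - 5*k)*(-1/26) = -19/26 + 5*k/26)
g = -4736/1075 (g = -4736*1/1075 = -4736/1075 ≈ -4.4056)
g/2097 + 2470/S(62, -10) = -4736/1075/2097 + 2470/(-19/26 + (5/26)*62) = -4736/1075*1/2097 + 2470/(-19/26 + 155/13) = -4736/2254275 + 2470/(291/26) = -4736/2254275 + 2470*(26/291) = -4736/2254275 + 64220/291 = 48256054108/218664675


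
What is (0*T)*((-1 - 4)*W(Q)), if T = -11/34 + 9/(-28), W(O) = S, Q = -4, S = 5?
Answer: 0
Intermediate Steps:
W(O) = 5
T = -307/476 (T = -11*1/34 + 9*(-1/28) = -11/34 - 9/28 = -307/476 ≈ -0.64496)
(0*T)*((-1 - 4)*W(Q)) = (0*(-307/476))*((-1 - 4)*5) = 0*(-5*5) = 0*(-25) = 0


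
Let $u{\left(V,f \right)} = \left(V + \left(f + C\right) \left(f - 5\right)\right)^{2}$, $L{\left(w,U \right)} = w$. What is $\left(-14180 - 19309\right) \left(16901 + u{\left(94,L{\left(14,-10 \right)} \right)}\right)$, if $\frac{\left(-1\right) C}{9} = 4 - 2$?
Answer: $-678654585$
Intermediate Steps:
$C = -18$ ($C = - 9 \left(4 - 2\right) = \left(-9\right) 2 = -18$)
$u{\left(V,f \right)} = \left(V + \left(-18 + f\right) \left(-5 + f\right)\right)^{2}$ ($u{\left(V,f \right)} = \left(V + \left(f - 18\right) \left(f - 5\right)\right)^{2} = \left(V + \left(-18 + f\right) \left(-5 + f\right)\right)^{2}$)
$\left(-14180 - 19309\right) \left(16901 + u{\left(94,L{\left(14,-10 \right)} \right)}\right) = \left(-14180 - 19309\right) \left(16901 + \left(90 + 94 + 14^{2} - 322\right)^{2}\right) = - 33489 \left(16901 + \left(90 + 94 + 196 - 322\right)^{2}\right) = - 33489 \left(16901 + 58^{2}\right) = - 33489 \left(16901 + 3364\right) = \left(-33489\right) 20265 = -678654585$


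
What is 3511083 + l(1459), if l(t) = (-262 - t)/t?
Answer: 5122668376/1459 ≈ 3.5111e+6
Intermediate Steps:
l(t) = (-262 - t)/t
3511083 + l(1459) = 3511083 + (-262 - 1*1459)/1459 = 3511083 + (-262 - 1459)/1459 = 3511083 + (1/1459)*(-1721) = 3511083 - 1721/1459 = 5122668376/1459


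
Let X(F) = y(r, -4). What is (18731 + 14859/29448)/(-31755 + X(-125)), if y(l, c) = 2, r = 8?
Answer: -61289483/103895816 ≈ -0.58991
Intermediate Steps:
X(F) = 2
(18731 + 14859/29448)/(-31755 + X(-125)) = (18731 + 14859/29448)/(-31755 + 2) = (18731 + 14859*(1/29448))/(-31753) = (18731 + 1651/3272)*(-1/31753) = (61289483/3272)*(-1/31753) = -61289483/103895816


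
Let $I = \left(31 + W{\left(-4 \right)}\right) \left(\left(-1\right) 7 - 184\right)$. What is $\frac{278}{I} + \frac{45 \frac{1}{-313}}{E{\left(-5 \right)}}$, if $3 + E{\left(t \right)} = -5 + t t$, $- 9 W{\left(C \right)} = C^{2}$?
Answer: $- \frac{15573627}{267289793} \approx -0.058265$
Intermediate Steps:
$W{\left(C \right)} = - \frac{C^{2}}{9}$
$I = - \frac{50233}{9}$ ($I = \left(31 - \frac{\left(-4\right)^{2}}{9}\right) \left(\left(-1\right) 7 - 184\right) = \left(31 - \frac{16}{9}\right) \left(-7 - 184\right) = \left(31 - \frac{16}{9}\right) \left(-191\right) = \frac{263}{9} \left(-191\right) = - \frac{50233}{9} \approx -5581.4$)
$E{\left(t \right)} = -8 + t^{2}$ ($E{\left(t \right)} = -3 + \left(-5 + t t\right) = -3 + \left(-5 + t^{2}\right) = -8 + t^{2}$)
$\frac{278}{I} + \frac{45 \frac{1}{-313}}{E{\left(-5 \right)}} = \frac{278}{- \frac{50233}{9}} + \frac{45 \frac{1}{-313}}{-8 + \left(-5\right)^{2}} = 278 \left(- \frac{9}{50233}\right) + \frac{45 \left(- \frac{1}{313}\right)}{-8 + 25} = - \frac{2502}{50233} - \frac{45}{313 \cdot 17} = - \frac{2502}{50233} - \frac{45}{5321} = - \frac{15573627}{267289793}$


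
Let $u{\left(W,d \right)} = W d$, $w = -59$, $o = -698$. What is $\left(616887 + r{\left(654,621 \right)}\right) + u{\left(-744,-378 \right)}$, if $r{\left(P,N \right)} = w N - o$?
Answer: $862178$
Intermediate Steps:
$r{\left(P,N \right)} = 698 - 59 N$ ($r{\left(P,N \right)} = - 59 N - -698 = - 59 N + 698 = 698 - 59 N$)
$\left(616887 + r{\left(654,621 \right)}\right) + u{\left(-744,-378 \right)} = \left(616887 + \left(698 - 36639\right)\right) - -281232 = \left(616887 + \left(698 - 36639\right)\right) + 281232 = \left(616887 - 35941\right) + 281232 = 580946 + 281232 = 862178$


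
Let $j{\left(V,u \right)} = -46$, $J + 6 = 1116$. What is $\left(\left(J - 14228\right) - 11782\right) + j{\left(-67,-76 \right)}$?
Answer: $-24946$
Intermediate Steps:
$J = 1110$ ($J = -6 + 1116 = 1110$)
$\left(\left(J - 14228\right) - 11782\right) + j{\left(-67,-76 \right)} = \left(\left(1110 - 14228\right) - 11782\right) - 46 = \left(-13118 - 11782\right) - 46 = -24900 - 46 = -24946$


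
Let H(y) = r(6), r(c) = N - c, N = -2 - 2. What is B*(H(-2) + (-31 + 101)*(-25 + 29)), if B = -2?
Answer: -540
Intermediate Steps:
N = -4
r(c) = -4 - c
H(y) = -10 (H(y) = -4 - 1*6 = -4 - 6 = -10)
B*(H(-2) + (-31 + 101)*(-25 + 29)) = -2*(-10 + (-31 + 101)*(-25 + 29)) = -2*(-10 + 70*4) = -2*(-10 + 280) = -2*270 = -540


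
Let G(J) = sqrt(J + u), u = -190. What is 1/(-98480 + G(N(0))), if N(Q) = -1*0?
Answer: -9848/969831059 - I*sqrt(190)/9698310590 ≈ -1.0154e-5 - 1.4213e-9*I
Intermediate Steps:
N(Q) = 0
G(J) = sqrt(-190 + J) (G(J) = sqrt(J - 190) = sqrt(-190 + J))
1/(-98480 + G(N(0))) = 1/(-98480 + sqrt(-190 + 0)) = 1/(-98480 + sqrt(-190)) = 1/(-98480 + I*sqrt(190))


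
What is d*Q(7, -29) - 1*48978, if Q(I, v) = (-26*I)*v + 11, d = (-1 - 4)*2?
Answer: -101868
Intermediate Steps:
d = -10 (d = -5*2 = -10)
Q(I, v) = 11 - 26*I*v (Q(I, v) = -26*I*v + 11 = 11 - 26*I*v)
d*Q(7, -29) - 1*48978 = -10*(11 - 26*7*(-29)) - 1*48978 = -10*(11 + 5278) - 48978 = -10*5289 - 48978 = -52890 - 48978 = -101868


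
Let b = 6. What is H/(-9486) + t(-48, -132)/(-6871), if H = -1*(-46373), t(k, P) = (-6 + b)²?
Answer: -46373/9486 ≈ -4.8886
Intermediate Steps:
t(k, P) = 0 (t(k, P) = (-6 + 6)² = 0² = 0)
H = 46373
H/(-9486) + t(-48, -132)/(-6871) = 46373/(-9486) + 0/(-6871) = 46373*(-1/9486) + 0*(-1/6871) = -46373/9486 + 0 = -46373/9486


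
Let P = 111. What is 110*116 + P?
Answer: 12871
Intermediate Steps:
110*116 + P = 110*116 + 111 = 12760 + 111 = 12871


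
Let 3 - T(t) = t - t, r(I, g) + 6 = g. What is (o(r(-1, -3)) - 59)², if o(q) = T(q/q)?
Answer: 3136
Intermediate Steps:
r(I, g) = -6 + g
T(t) = 3 (T(t) = 3 - (t - t) = 3 - 1*0 = 3 + 0 = 3)
o(q) = 3
(o(r(-1, -3)) - 59)² = (3 - 59)² = (-56)² = 3136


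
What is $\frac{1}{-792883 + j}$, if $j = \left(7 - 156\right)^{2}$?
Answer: $- \frac{1}{770682} \approx -1.2976 \cdot 10^{-6}$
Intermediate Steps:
$j = 22201$ ($j = \left(-149\right)^{2} = 22201$)
$\frac{1}{-792883 + j} = \frac{1}{-792883 + 22201} = \frac{1}{-770682} = - \frac{1}{770682}$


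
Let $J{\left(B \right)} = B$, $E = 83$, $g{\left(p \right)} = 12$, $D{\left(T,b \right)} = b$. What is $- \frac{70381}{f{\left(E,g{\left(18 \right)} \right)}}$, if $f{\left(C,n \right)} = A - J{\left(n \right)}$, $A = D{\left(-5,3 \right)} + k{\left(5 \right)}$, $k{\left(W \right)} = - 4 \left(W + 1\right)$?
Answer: $\frac{70381}{33} \approx 2132.8$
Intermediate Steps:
$k{\left(W \right)} = -4 - 4 W$ ($k{\left(W \right)} = - 4 \left(1 + W\right) = -4 - 4 W$)
$A = -21$ ($A = 3 - 24 = -21$)
$f{\left(C,n \right)} = -21 - n$
$- \frac{70381}{f{\left(E,g{\left(18 \right)} \right)}} = - \frac{70381}{-21 - 12} = - \frac{70381}{-33} = \left(-70381\right) \left(- \frac{1}{33}\right) = \frac{70381}{33}$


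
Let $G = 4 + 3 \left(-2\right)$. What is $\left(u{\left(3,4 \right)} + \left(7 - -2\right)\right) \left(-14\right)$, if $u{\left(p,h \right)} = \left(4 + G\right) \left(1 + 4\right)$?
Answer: $-266$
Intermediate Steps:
$G = -2$ ($G = 4 - 6 = -2$)
$u{\left(p,h \right)} = 10$ ($u{\left(p,h \right)} = \left(4 - 2\right) \left(1 + 4\right) = 2 \cdot 5 = 10$)
$\left(u{\left(3,4 \right)} + \left(7 - -2\right)\right) \left(-14\right) = \left(10 + \left(7 - -2\right)\right) \left(-14\right) = \left(10 + \left(7 + 2\right)\right) \left(-14\right) = \left(10 + 9\right) \left(-14\right) = 19 \left(-14\right) = -266$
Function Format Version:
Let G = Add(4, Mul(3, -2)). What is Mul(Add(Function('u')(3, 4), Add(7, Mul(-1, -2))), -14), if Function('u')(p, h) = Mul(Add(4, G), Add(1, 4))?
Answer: -266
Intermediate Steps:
G = -2 (G = Add(4, -6) = -2)
Function('u')(p, h) = 10 (Function('u')(p, h) = Mul(Add(4, -2), Add(1, 4)) = Mul(2, 5) = 10)
Mul(Add(Function('u')(3, 4), Add(7, Mul(-1, -2))), -14) = Mul(Add(10, Add(7, Mul(-1, -2))), -14) = Mul(Add(10, Add(7, 2)), -14) = Mul(Add(10, 9), -14) = Mul(19, -14) = -266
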